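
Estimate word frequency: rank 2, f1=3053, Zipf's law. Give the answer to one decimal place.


Zipf's law: f(r) = f(1) / r
f(1) = 3053
f(2) = 3053 / 2
= 1526.5 occurrences


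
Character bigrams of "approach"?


Word: "approach" (length 8)
Number of bigrams = 8 - 2 + 1 = 7
  Position 0: "ap"
  Position 1: "pp"
  Position 2: "pr"
  Position 3: "ro"
  Position 4: "oa"
  Position 5: "ac"
  Position 6: "ch"
Bigrams = "ap", "pp", "pr", "ro", "oa", "ac", "ch"


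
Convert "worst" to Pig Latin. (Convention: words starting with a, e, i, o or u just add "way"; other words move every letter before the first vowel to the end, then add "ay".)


Word: "worst"
Starts with consonant(s) → move to end, add 'ay'
Consonant cluster: "w"
Pig Latin = "orstway"


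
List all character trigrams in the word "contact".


Word: "contact" (length 7)
Number of trigrams = 7 - 3 + 1 = 5
  Position 0: "con"
  Position 1: "ont"
  Position 2: "nta"
  Position 3: "tac"
  Position 4: "act"
Trigrams = "con", "ont", "nta", "tac", "act"


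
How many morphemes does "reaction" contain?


Word: "reaction"
Morphemes: re- + act + -ion
Each morpheme carries meaning
= 3 morphemes


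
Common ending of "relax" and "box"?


Word 1: "relax"
Word 2: "box"
Comparing from end:
  Pos -1: 'x' == 'x'
  Pos -2: 'a' != 'o' (stop)
LCS = "x" (length 1)


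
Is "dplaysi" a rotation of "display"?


Word: "display", Candidate: "dplaysi"
Method: check if candidate is substring of word+word
"displaydisplay" contains "dplaysi"? No
Is rotation = No


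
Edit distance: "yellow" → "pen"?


Word 1: "yellow" (length 6)
Word 2: "pen" (length 3)
One optimal edit sequence (insert/delete/substitute each cost 1):
  1. substitute 'y' -> 'p'  (+1)
  2. keep 'e'
  3. delete 'l'  (+1)
  4. delete 'l'  (+1)
  5. delete 'o'  (+1)
  6. substitute 'w' -> 'n'  (+1)
Total edit operations: 5
Edit distance = 5


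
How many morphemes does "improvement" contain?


Word: "improvement"
Morphemes: improve + -ment
Each morpheme carries meaning
= 2 morphemes


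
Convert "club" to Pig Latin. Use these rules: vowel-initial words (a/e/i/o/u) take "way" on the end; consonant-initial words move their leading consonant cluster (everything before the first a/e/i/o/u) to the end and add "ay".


Word: "club"
Starts with consonant(s) → move to end, add 'ay'
Consonant cluster: "cl"
Pig Latin = "ubclay"


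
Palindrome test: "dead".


Word: "dead"
Reversed: "daed"
Forward == Backward? dead != daed
Palindrome = No


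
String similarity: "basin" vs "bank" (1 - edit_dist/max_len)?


Word 1: "basin" (length 5)
Word 2: "bank" (length 4)
One optimal edit sequence:
  1. keep 'b'
  2. keep 'a'
  3. delete 's'  (+1)
  4. substitute 'i' -> 'n'  (+1)
  5. substitute 'n' -> 'k'  (+1)
Edit distance = 3
Max length = max(5, 4) = 5
Similarity = 1 - 3/5
= 0.4000


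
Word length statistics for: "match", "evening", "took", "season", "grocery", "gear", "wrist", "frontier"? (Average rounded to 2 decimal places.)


Lengths: "match"=5, "evening"=7, "took"=4, "season"=6, "grocery"=7, "gear"=4, "wrist"=5, "frontier"=8
Sum = 46, Count = 8
Average = 46/8 = 5.75
= avg=5.75, min=4, max=8


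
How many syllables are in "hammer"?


Word: "hammer"
Syllable breakdown: ham-mer
Counting: 2 parts
= 2 syllables


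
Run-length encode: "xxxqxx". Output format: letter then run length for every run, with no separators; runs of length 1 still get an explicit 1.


String: "xxxqxx"
Scanning for consecutive runs:
  'x' x 3
  'q' x 1
  'x' x 2
RLE = "x3q1x2"


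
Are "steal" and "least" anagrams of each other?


Word 1: "steal" → sorted: aelst
Word 2: "least" → sorted: aelst
Same letters? aelst == aelst
Anagram = Yes


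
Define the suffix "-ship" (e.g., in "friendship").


Suffix: -ship
As in: friendship -> friend + -ship
Meaning = state / position


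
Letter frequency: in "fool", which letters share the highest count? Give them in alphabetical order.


Word: "fool"
Letter counts:
  'f': 1
  'l': 1
  'o': 2
Maximum count = 2
Most frequent = 'o' (2 times each)


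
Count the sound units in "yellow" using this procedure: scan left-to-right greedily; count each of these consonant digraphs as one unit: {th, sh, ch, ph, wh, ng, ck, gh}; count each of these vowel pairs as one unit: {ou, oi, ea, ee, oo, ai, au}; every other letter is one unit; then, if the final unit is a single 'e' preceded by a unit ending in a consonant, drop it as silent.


Word: "yellow" (6 letters)
Left-to-right scan:
  [1] 'y' (letter)
  [2] 'e' (letter)
  [3] 'l' (letter)
  [4] 'l' (letter)
  [5] 'o' (letter)
  [6] 'w' (letter)
Units from scan: 6
Sound units = 6 units


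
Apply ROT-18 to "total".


Word: "total"
Shift: 18
Each letter → (letter + shift) mod 26:
  't' (19) + 18 = 11 → 'l'
  'o' (14) + 18 = 6 → 'g'
  't' (19) + 18 = 11 → 'l'
  'a' (0) + 18 = 18 → 's'
  'l' (11) + 18 = 3 → 'd'
Result = "lglsd"


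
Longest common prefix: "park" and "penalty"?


Word 1: "park"
Word 2: "penalty"
Comparing from start:
  Pos 0: 'p' == 'p'
  Pos 1: 'a' != 'e' (stop)
LCP = "p" (length 1)


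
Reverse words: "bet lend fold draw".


Original: "bet lend fold draw"
Words (1..n): bet | lend | fold | draw
Reversed (n..1): draw | fold | lend | bet
Result = "draw fold lend bet"


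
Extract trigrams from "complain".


Word: "complain" (length 8)
Number of trigrams = 8 - 3 + 1 = 6
  Position 0: "com"
  Position 1: "omp"
  Position 2: "mpl"
  Position 3: "pla"
  Position 4: "lai"
  Position 5: "ain"
Trigrams = "com", "omp", "mpl", "pla", "lai", "ain"


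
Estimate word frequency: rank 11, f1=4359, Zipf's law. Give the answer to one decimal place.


Zipf's law: f(r) = f(1) / r
f(1) = 4359
f(11) = 4359 / 11
= 396.3 occurrences


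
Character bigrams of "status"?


Word: "status" (length 6)
Number of bigrams = 6 - 2 + 1 = 5
  Position 0: "st"
  Position 1: "ta"
  Position 2: "at"
  Position 3: "tu"
  Position 4: "us"
Bigrams = "st", "ta", "at", "tu", "us"


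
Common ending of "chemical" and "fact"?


Word 1: "chemical"
Word 2: "fact"
Comparing from end:
  Pos -1: 'l' != 't' (stop)
LCS = "" (length 0)


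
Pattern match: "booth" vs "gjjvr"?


Pattern of "booth": [0, 1, 1, 2, 3]
Pattern of "gjjvr": [0, 1, 1, 2, 3]
Patterns match
Same pattern = Yes


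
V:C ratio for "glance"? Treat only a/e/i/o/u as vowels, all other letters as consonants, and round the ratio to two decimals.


Word: "glance"
Vowels (a,e,i,o,u): 2
Consonants: 4
Ratio = 2/4
= 0.50


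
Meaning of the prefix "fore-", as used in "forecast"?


Prefix: fore-
Example: forecast (fore- + cast)
Meaning = before


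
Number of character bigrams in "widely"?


Word: "widely" (length 6)
Number of 2-grams = length - 2 + 1 = 6 - 2 + 1
= 5


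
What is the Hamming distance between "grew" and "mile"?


Comparing character by character (same length = 4):
  Pos 0: 'g' vs 'm' !=
  Pos 1: 'r' vs 'i' !=
  Pos 2: 'e' vs 'l' !=
  Pos 3: 'w' vs 'e' !=
Hamming distance = 4


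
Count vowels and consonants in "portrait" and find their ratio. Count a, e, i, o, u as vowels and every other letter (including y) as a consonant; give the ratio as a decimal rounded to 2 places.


Word: "portrait"
Vowels (a,e,i,o,u): 3
Consonants: 5
Ratio = 3/5
= 0.60


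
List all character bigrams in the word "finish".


Word: "finish" (length 6)
Number of bigrams = 6 - 2 + 1 = 5
  Position 0: "fi"
  Position 1: "in"
  Position 2: "ni"
  Position 3: "is"
  Position 4: "sh"
Bigrams = "fi", "in", "ni", "is", "sh"


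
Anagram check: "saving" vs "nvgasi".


Word 1: "saving" → sorted: aginsv
Word 2: "nvgasi" → sorted: aginsv
Same letters? aginsv == aginsv
Anagram = Yes


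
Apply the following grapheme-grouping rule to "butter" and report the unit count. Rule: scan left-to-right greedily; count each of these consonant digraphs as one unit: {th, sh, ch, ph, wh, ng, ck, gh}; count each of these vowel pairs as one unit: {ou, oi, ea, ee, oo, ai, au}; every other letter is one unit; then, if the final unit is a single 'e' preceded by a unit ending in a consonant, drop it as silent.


Word: "butter" (6 letters)
Left-to-right scan:
  [1] 'b' (letter)
  [2] 'u' (letter)
  [3] 't' (letter)
  [4] 't' (letter)
  [5] 'e' (letter)
  [6] 'r' (letter)
Units from scan: 6
Sound units = 6 units


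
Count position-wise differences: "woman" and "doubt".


Comparing character by character (same length = 5):
  Pos 0: 'w' vs 'd' !=
  Pos 1: 'o' vs 'o' =
  Pos 2: 'm' vs 'u' !=
  Pos 3: 'a' vs 'b' !=
  Pos 4: 'n' vs 't' !=
Hamming distance = 4


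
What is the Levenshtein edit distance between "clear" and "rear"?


Word 1: "clear" (length 5)
Word 2: "rear" (length 4)
One optimal edit sequence (insert/delete/substitute each cost 1):
  1. delete 'c'  (+1)
  2. substitute 'l' -> 'r'  (+1)
  3. keep 'e'
  4. keep 'a'
  5. keep 'r'
Total edit operations: 2
Edit distance = 2


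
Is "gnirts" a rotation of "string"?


Word: "string", Candidate: "gnirts"
Method: check if candidate is substring of word+word
"stringstring" contains "gnirts"? No
Is rotation = No


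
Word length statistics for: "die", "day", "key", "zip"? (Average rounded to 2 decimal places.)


Lengths: "die"=3, "day"=3, "key"=3, "zip"=3
Sum = 12, Count = 4
Average = 12/4 = 3.00
= avg=3.00, min=3, max=3


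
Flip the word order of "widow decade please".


Original: "widow decade please"
Words (1..n): widow | decade | please
Reversed (n..1): please | decade | widow
Result = "please decade widow"


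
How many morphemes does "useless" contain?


Word: "useless"
Morphemes: use | -less
Each morpheme carries meaning
= 2 morphemes


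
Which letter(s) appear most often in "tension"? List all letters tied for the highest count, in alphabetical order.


Word: "tension"
Letter counts:
  'e': 1
  'i': 1
  'n': 2
  'o': 1
  's': 1
  't': 1
Maximum count = 2
Most frequent = 'n' (2 times each)


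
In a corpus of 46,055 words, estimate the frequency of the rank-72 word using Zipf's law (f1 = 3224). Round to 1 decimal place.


Zipf's law: f(r) = f(1) / r
f(1) = 3224
f(72) = 3224 / 72
= 44.8 occurrences


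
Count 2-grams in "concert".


Word: "concert" (length 7)
Number of 2-grams = length - 2 + 1 = 7 - 2 + 1
= 6


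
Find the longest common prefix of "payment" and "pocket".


Word 1: "payment"
Word 2: "pocket"
Comparing from start:
  Pos 0: 'p' == 'p'
  Pos 1: 'a' != 'o' (stop)
LCP = "p" (length 1)


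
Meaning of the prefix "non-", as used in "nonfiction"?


Prefix: non-
Example: nonfiction (non- + fiction)
Meaning = not


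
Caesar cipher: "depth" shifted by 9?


Word: "depth"
Shift: 9
Each letter → (letter + shift) mod 26:
  'd' (3) + 9 = 12 → 'm'
  'e' (4) + 9 = 13 → 'n'
  'p' (15) + 9 = 24 → 'y'
  't' (19) + 9 = 2 → 'c'
  'h' (7) + 9 = 16 → 'q'
Result = "mnycq"


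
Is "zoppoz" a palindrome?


Word: "zoppoz"
Reversed: "zoppoz"
Forward == Backward? zoppoz == zoppoz
Palindrome = Yes


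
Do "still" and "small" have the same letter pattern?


Pattern of "still": [0, 1, 2, 3, 3]
Pattern of "small": [0, 1, 2, 3, 3]
Patterns match
Same pattern = Yes


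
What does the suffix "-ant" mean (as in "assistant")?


Suffix: -ant
As in: assistant -> assist + -ant
Meaning = one who / that which


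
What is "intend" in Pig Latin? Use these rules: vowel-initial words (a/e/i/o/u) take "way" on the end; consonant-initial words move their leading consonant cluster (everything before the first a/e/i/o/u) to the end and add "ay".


Word: "intend"
Starts with vowel → add 'way'
Pig Latin = "intendway"


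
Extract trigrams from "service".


Word: "service" (length 7)
Number of trigrams = 7 - 3 + 1 = 5
  Position 0: "ser"
  Position 1: "erv"
  Position 2: "rvi"
  Position 3: "vic"
  Position 4: "ice"
Trigrams = "ser", "erv", "rvi", "vic", "ice"


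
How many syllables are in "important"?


Word: "important"
Syllable breakdown: im · por · tant
Counting: 3 parts
= 3 syllables


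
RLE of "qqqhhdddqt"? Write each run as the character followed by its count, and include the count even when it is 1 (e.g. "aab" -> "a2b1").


String: "qqqhhdddqt"
Scanning for consecutive runs:
  'q' x 3
  'h' x 2
  'd' x 3
  'q' x 1
  't' x 1
RLE = "q3h2d3q1t1"


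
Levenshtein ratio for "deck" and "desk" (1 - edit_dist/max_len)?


Word 1: "deck" (length 4)
Word 2: "desk" (length 4)
One optimal edit sequence:
  1. keep 'd'
  2. keep 'e'
  3. substitute 'c' -> 's'  (+1)
  4. keep 'k'
Edit distance = 1
Max length = max(4, 4) = 4
Similarity = 1 - 1/4
= 0.7500


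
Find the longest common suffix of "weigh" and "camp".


Word 1: "weigh"
Word 2: "camp"
Comparing from end:
  Pos -1: 'h' != 'p' (stop)
LCS = "" (length 0)


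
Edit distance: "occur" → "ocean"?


Word 1: "occur" (length 5)
Word 2: "ocean" (length 5)
One optimal edit sequence (insert/delete/substitute each cost 1):
  1. keep 'o'
  2. keep 'c'
  3. substitute 'c' -> 'e'  (+1)
  4. substitute 'u' -> 'a'  (+1)
  5. substitute 'r' -> 'n'  (+1)
Total edit operations: 3
Edit distance = 3


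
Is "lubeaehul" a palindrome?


Word: "lubeaehul"
Reversed: "luheaebul"
Forward == Backward? lubeaehul != luheaebul
Palindrome = No


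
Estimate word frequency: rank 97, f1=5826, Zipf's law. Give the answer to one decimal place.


Zipf's law: f(r) = f(1) / r
f(1) = 5826
f(97) = 5826 / 97
= 60.1 occurrences


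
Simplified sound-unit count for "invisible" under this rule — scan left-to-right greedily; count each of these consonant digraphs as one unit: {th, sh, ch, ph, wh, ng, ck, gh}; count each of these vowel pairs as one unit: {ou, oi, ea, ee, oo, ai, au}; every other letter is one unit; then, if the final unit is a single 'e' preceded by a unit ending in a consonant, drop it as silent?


Word: "invisible" (9 letters)
Left-to-right scan:
  [1] 'i' (letter)
  [2] 'n' (letter)
  [3] 'v' (letter)
  [4] 'i' (letter)
  [5] 's' (letter)
  [6] 'i' (letter)
  [7] 'b' (letter)
  [8] 'l' (letter)
  [9] 'e' (letter)
Units from scan: 9
Final unit is 'e' after a consonant -> drop as silent (-1)
Sound units = 8 units


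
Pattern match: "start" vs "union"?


Pattern of "start": [0, 1, 2, 3, 1]
Pattern of "union": [0, 1, 2, 3, 1]
Patterns match
Same pattern = Yes


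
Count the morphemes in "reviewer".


Word: "reviewer"
Morphemes: re- | view | -er
Each morpheme carries meaning
= 3 morphemes


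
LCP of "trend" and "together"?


Word 1: "trend"
Word 2: "together"
Comparing from start:
  Pos 0: 't' == 't'
  Pos 1: 'r' != 'o' (stop)
LCP = "t" (length 1)


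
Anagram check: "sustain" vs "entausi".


Word 1: "sustain" → sorted: ainsstu
Word 2: "entausi" → sorted: aeinstu
Same letters? ainsstu != aeinstu
Anagram = No


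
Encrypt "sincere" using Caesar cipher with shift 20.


Word: "sincere"
Shift: 20
Each letter → (letter + shift) mod 26:
  's' (18) + 20 = 12 → 'm'
  'i' (8) + 20 = 2 → 'c'
  'n' (13) + 20 = 7 → 'h'
  'c' (2) + 20 = 22 → 'w'
  'e' (4) + 20 = 24 → 'y'
  'r' (17) + 20 = 11 → 'l'
  'e' (4) + 20 = 24 → 'y'
Result = "mchwyly"


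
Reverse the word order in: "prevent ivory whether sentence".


Original: "prevent ivory whether sentence"
Words (1..n): prevent | ivory | whether | sentence
Reversed (n..1): sentence | whether | ivory | prevent
Result = "sentence whether ivory prevent"


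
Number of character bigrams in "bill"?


Word: "bill" (length 4)
Number of 2-grams = length - 2 + 1 = 4 - 2 + 1
= 3


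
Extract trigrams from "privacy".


Word: "privacy" (length 7)
Number of trigrams = 7 - 3 + 1 = 5
  Position 0: "pri"
  Position 1: "riv"
  Position 2: "iva"
  Position 3: "vac"
  Position 4: "acy"
Trigrams = "pri", "riv", "iva", "vac", "acy"


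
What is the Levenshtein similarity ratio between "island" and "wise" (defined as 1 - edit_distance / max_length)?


Word 1: "island" (length 6)
Word 2: "wise" (length 4)
One optimal edit sequence:
  1. insert 'w'  (+1)
  2. keep 'i'
  3. keep 's'
  4. delete 'l'  (+1)
  5. delete 'a'  (+1)
  6. delete 'n'  (+1)
  7. substitute 'd' -> 'e'  (+1)
Edit distance = 5
Max length = max(6, 4) = 6
Similarity = 1 - 5/6
= 0.1667


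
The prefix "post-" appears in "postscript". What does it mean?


Prefix: post-
Example: postscript = post- + script
Meaning = after


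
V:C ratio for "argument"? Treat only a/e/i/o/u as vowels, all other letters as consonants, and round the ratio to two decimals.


Word: "argument"
Vowels (a,e,i,o,u): 3
Consonants: 5
Ratio = 3/5
= 0.60


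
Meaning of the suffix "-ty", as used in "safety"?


Suffix: -ty
Example: safety (safe + -ty)
Meaning = quality of


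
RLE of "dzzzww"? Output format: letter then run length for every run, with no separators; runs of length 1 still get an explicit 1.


String: "dzzzww"
Scanning for consecutive runs:
  'd' x 1
  'z' x 3
  'w' x 2
RLE = "d1z3w2"


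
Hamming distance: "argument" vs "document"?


Comparing character by character (same length = 8):
  Pos 0: 'a' vs 'd' !=
  Pos 1: 'r' vs 'o' !=
  Pos 2: 'g' vs 'c' !=
  Pos 3: 'u' vs 'u' =
  Pos 4: 'm' vs 'm' =
  Pos 5: 'e' vs 'e' =
  Pos 6: 'n' vs 'n' =
  Pos 7: 't' vs 't' =
Hamming distance = 3


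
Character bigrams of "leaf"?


Word: "leaf" (length 4)
Number of bigrams = 4 - 2 + 1 = 3
  Position 0: "le"
  Position 1: "ea"
  Position 2: "af"
Bigrams = "le", "ea", "af"


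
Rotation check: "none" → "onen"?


Word: "none", Candidate: "onen"
Method: check if candidate is substring of word+word
"nonenone" contains "onen"? Yes
Is rotation = Yes


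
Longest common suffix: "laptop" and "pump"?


Word 1: "laptop"
Word 2: "pump"
Comparing from end:
  Pos -1: 'p' == 'p'
  Pos -2: 'o' != 'm' (stop)
LCS = "p" (length 1)


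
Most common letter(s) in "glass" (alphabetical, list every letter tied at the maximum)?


Word: "glass"
Letter counts:
  'a': 1
  'g': 1
  'l': 1
  's': 2
Maximum count = 2
Most frequent = 's' (2 times each)


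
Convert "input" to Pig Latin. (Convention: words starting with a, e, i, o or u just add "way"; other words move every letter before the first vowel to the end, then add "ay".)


Word: "input"
Starts with vowel → add 'way'
Pig Latin = "inputway"


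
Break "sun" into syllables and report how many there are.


Word: "sun"
Syllable breakdown: sun
Counting: 1 part
= 1 syllable


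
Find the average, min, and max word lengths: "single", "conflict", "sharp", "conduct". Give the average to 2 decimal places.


Lengths: "single"=6, "conflict"=8, "sharp"=5, "conduct"=7
Sum = 26, Count = 4
Average = 26/4 = 6.50
= avg=6.50, min=5, max=8


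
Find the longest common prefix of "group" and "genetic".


Word 1: "group"
Word 2: "genetic"
Comparing from start:
  Pos 0: 'g' == 'g'
  Pos 1: 'r' != 'e' (stop)
LCP = "g" (length 1)


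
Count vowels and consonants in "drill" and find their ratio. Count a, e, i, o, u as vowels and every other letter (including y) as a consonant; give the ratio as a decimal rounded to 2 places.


Word: "drill"
Vowels (a,e,i,o,u): 1
Consonants: 4
Ratio = 1/4
= 0.25


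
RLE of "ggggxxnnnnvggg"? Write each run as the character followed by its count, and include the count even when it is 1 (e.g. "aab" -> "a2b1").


String: "ggggxxnnnnvggg"
Scanning for consecutive runs:
  'g' x 4
  'x' x 2
  'n' x 4
  'v' x 1
  'g' x 3
RLE = "g4x2n4v1g3"


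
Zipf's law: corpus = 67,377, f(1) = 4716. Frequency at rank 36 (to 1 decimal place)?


Zipf's law: f(r) = f(1) / r
f(1) = 4716
f(36) = 4716 / 36
= 131.0 occurrences


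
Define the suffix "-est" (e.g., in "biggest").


Suffix: -est
Example: biggest = big + -est, with a spelling change
Meaning = most


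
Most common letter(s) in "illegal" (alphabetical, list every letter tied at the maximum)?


Word: "illegal"
Letter counts:
  'a': 1
  'e': 1
  'g': 1
  'i': 1
  'l': 3
Maximum count = 3
Most frequent = 'l' (3 times each)


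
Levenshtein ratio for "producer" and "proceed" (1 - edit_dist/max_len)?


Word 1: "producer" (length 8)
Word 2: "proceed" (length 7)
One optimal edit sequence:
  1. keep 'p'
  2. keep 'r'
  3. keep 'o'
  4. delete 'd'  (+1)
  5. substitute 'u' -> 'c'  (+1)
  6. substitute 'c' -> 'e'  (+1)
  7. keep 'e'
  8. substitute 'r' -> 'd'  (+1)
Edit distance = 4
Max length = max(8, 7) = 8
Similarity = 1 - 4/8
= 0.5000


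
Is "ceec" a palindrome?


Word: "ceec"
Reversed: "ceec"
Forward == Backward? ceec == ceec
Palindrome = Yes


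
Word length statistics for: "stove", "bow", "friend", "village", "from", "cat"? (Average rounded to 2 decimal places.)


Lengths: "stove"=5, "bow"=3, "friend"=6, "village"=7, "from"=4, "cat"=3
Sum = 28, Count = 6
Average = 28/6 = 4.67
= avg=4.67, min=3, max=7


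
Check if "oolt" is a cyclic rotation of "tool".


Word: "tool", Candidate: "oolt"
Method: check if candidate is substring of word+word
"tooltool" contains "oolt"? Yes
Is rotation = Yes


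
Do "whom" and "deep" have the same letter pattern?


Pattern of "whom": [0, 1, 2, 3]
Pattern of "deep": [0, 1, 1, 2]
Patterns do not match
Same pattern = No


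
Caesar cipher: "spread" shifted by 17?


Word: "spread"
Shift: 17
Each letter → (letter + shift) mod 26:
  's' (18) + 17 = 9 → 'j'
  'p' (15) + 17 = 6 → 'g'
  'r' (17) + 17 = 8 → 'i'
  'e' (4) + 17 = 21 → 'v'
  'a' (0) + 17 = 17 → 'r'
  'd' (3) + 17 = 20 → 'u'
Result = "jgivru"


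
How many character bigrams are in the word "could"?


Word: "could" (length 5)
Number of 2-grams = length - 2 + 1 = 5 - 2 + 1
= 4


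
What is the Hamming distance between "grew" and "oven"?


Comparing character by character (same length = 4):
  Pos 0: 'g' vs 'o' !=
  Pos 1: 'r' vs 'v' !=
  Pos 2: 'e' vs 'e' =
  Pos 3: 'w' vs 'n' !=
Hamming distance = 3


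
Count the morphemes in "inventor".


Word: "inventor"
Morphemes: invent + -or
Each morpheme carries meaning
= 2 morphemes


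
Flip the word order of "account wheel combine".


Original: "account wheel combine"
Words (1..n): account | wheel | combine
Reversed (n..1): combine | wheel | account
Result = "combine wheel account"


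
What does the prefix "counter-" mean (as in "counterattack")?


Prefix: counter-
Example: counterattack (counter- + attack)
Meaning = against / opposite


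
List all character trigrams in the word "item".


Word: "item" (length 4)
Number of trigrams = 4 - 3 + 1 = 2
  Position 0: "ite"
  Position 1: "tem"
Trigrams = "ite", "tem"


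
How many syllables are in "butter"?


Word: "butter"
Syllable breakdown: but / ter
Counting: 2 parts
= 2 syllables


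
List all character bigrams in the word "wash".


Word: "wash" (length 4)
Number of bigrams = 4 - 2 + 1 = 3
  Position 0: "wa"
  Position 1: "as"
  Position 2: "sh"
Bigrams = "wa", "as", "sh"


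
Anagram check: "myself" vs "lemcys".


Word 1: "myself" → sorted: eflmsy
Word 2: "lemcys" → sorted: celmsy
Same letters? eflmsy != celmsy
Anagram = No


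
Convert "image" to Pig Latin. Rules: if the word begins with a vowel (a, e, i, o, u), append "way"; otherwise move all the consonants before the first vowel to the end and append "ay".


Word: "image"
Starts with vowel → add 'way'
Pig Latin = "imageway"


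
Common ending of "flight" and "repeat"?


Word 1: "flight"
Word 2: "repeat"
Comparing from end:
  Pos -1: 't' == 't'
  Pos -2: 'h' != 'a' (stop)
LCS = "t" (length 1)


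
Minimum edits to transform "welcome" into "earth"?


Word 1: "welcome" (length 7)
Word 2: "earth" (length 5)
One optimal edit sequence (insert/delete/substitute each cost 1):
  1. delete 'w'  (+1)
  2. keep 'e'
  3. delete 'l'  (+1)
  4. substitute 'c' -> 'a'  (+1)
  5. substitute 'o' -> 'r'  (+1)
  6. substitute 'm' -> 't'  (+1)
  7. substitute 'e' -> 'h'  (+1)
Total edit operations: 6
Edit distance = 6


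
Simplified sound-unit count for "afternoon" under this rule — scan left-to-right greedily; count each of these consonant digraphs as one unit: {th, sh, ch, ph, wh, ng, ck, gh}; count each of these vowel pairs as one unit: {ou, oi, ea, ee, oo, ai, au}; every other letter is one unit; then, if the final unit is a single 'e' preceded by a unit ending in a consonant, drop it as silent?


Word: "afternoon" (9 letters)
Left-to-right scan:
  [1] 'a' (letter)
  [2] 'f' (letter)
  [3] 't' (letter)
  [4] 'e' (letter)
  [5] 'r' (letter)
  [6] 'n' (letter)
  [7] 'oo' (vowel-pair)
  [8] 'n' (letter)
Units from scan: 8
Sound units = 8 units


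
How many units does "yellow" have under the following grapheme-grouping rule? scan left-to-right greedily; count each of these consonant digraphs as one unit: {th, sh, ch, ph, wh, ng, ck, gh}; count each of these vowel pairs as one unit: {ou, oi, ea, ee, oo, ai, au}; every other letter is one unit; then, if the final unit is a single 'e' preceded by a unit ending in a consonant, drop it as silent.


Word: "yellow" (6 letters)
Left-to-right scan:
  [1] 'y' (letter)
  [2] 'e' (letter)
  [3] 'l' (letter)
  [4] 'l' (letter)
  [5] 'o' (letter)
  [6] 'w' (letter)
Units from scan: 6
Sound units = 6 units


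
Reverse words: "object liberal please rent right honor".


Original: "object liberal please rent right honor"
Words (1..n): object | liberal | please | rent | right | honor
Reversed (n..1): honor | right | rent | please | liberal | object
Result = "honor right rent please liberal object"


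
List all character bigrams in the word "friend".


Word: "friend" (length 6)
Number of bigrams = 6 - 2 + 1 = 5
  Position 0: "fr"
  Position 1: "ri"
  Position 2: "ie"
  Position 3: "en"
  Position 4: "nd"
Bigrams = "fr", "ri", "ie", "en", "nd"


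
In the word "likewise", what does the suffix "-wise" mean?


Suffix: -wise
Example: likewise = like + -wise
Meaning = in the manner of


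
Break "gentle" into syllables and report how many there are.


Word: "gentle"
Syllable breakdown: gen-tle
Counting: 2 parts
= 2 syllables


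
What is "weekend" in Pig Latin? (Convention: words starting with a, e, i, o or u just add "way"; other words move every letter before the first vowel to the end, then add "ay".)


Word: "weekend"
Starts with consonant(s) → move to end, add 'ay'
Consonant cluster: "w"
Pig Latin = "eekendway"


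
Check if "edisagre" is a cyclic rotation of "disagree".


Word: "disagree", Candidate: "edisagre"
Method: check if candidate is substring of word+word
"disagreedisagree" contains "edisagre"? Yes
Is rotation = Yes


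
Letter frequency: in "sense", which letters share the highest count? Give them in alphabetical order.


Word: "sense"
Letter counts:
  'e': 2
  'n': 1
  's': 2
Maximum count = 2
Most frequent = 'e', 's' (2 times each)


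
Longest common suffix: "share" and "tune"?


Word 1: "share"
Word 2: "tune"
Comparing from end:
  Pos -1: 'e' == 'e'
  Pos -2: 'r' != 'n' (stop)
LCS = "e" (length 1)


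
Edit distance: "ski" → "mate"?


Word 1: "ski" (length 3)
Word 2: "mate" (length 4)
One optimal edit sequence (insert/delete/substitute each cost 1):
  1. insert 'm'  (+1)
  2. substitute 's' -> 'a'  (+1)
  3. substitute 'k' -> 't'  (+1)
  4. substitute 'i' -> 'e'  (+1)
Total edit operations: 4
Edit distance = 4


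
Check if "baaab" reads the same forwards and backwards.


Word: "baaab"
Reversed: "baaab"
Forward == Backward? baaab == baaab
Palindrome = Yes


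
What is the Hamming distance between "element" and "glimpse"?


Comparing character by character (same length = 7):
  Pos 0: 'e' vs 'g' !=
  Pos 1: 'l' vs 'l' =
  Pos 2: 'e' vs 'i' !=
  Pos 3: 'm' vs 'm' =
  Pos 4: 'e' vs 'p' !=
  Pos 5: 'n' vs 's' !=
  Pos 6: 't' vs 'e' !=
Hamming distance = 5


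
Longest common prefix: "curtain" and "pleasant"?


Word 1: "curtain"
Word 2: "pleasant"
Comparing from start:
  Pos 0: 'c' != 'p' (stop)
LCP = "" (length 0)


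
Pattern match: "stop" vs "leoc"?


Pattern of "stop": [0, 1, 2, 3]
Pattern of "leoc": [0, 1, 2, 3]
Patterns match
Same pattern = Yes


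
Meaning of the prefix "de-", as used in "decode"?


Prefix: de-
Example: decode (de- + code)
Meaning = remove / reverse


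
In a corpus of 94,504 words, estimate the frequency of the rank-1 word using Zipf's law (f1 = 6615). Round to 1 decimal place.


Zipf's law: f(r) = f(1) / r
f(1) = 6615
f(1) = 6615 / 1
= 6615.0 occurrences


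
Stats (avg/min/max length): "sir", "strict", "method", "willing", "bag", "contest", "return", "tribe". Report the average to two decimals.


Lengths: "sir"=3, "strict"=6, "method"=6, "willing"=7, "bag"=3, "contest"=7, "return"=6, "tribe"=5
Sum = 43, Count = 8
Average = 43/8 = 5.38
= avg=5.38, min=3, max=7


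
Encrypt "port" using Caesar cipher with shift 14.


Word: "port"
Shift: 14
Each letter → (letter + shift) mod 26:
  'p' (15) + 14 = 3 → 'd'
  'o' (14) + 14 = 2 → 'c'
  'r' (17) + 14 = 5 → 'f'
  't' (19) + 14 = 7 → 'h'
Result = "dcfh"


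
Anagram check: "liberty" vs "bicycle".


Word 1: "liberty" → sorted: beilrty
Word 2: "bicycle" → sorted: bcceily
Same letters? beilrty != bcceily
Anagram = No


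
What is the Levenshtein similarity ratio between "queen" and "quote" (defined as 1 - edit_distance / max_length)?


Word 1: "queen" (length 5)
Word 2: "quote" (length 5)
One optimal edit sequence:
  1. keep 'q'
  2. keep 'u'
  3. substitute 'e' -> 'o'  (+1)
  4. substitute 'e' -> 't'  (+1)
  5. substitute 'n' -> 'e'  (+1)
Edit distance = 3
Max length = max(5, 5) = 5
Similarity = 1 - 3/5
= 0.4000


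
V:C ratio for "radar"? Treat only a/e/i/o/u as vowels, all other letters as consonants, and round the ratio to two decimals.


Word: "radar"
Vowels (a,e,i,o,u): 2
Consonants: 3
Ratio = 2/3
= 0.67


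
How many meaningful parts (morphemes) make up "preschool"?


Word: "preschool"
Morphemes: pre- | school
Each morpheme carries meaning
= 2 morphemes


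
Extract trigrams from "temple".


Word: "temple" (length 6)
Number of trigrams = 6 - 3 + 1 = 4
  Position 0: "tem"
  Position 1: "emp"
  Position 2: "mpl"
  Position 3: "ple"
Trigrams = "tem", "emp", "mpl", "ple"


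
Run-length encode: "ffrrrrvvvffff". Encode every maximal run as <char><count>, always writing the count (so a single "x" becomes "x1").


String: "ffrrrrvvvffff"
Scanning for consecutive runs:
  'f' x 2
  'r' x 4
  'v' x 3
  'f' x 4
RLE = "f2r4v3f4"


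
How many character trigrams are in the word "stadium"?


Word: "stadium" (length 7)
Number of 3-grams = length - 3 + 1 = 7 - 3 + 1
= 5


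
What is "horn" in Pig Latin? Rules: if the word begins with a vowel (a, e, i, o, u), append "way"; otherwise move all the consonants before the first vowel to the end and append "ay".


Word: "horn"
Starts with consonant(s) → move to end, add 'ay'
Consonant cluster: "h"
Pig Latin = "ornhay"


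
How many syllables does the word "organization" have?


Word: "organization"
Syllable breakdown: or / gan / i / za / tion
Counting: 5 parts
= 5 syllables


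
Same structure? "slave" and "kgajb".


Pattern of "slave": [0, 1, 2, 3, 4]
Pattern of "kgajb": [0, 1, 2, 3, 4]
Patterns match
Same pattern = Yes


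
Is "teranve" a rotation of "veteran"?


Word: "veteran", Candidate: "teranve"
Method: check if candidate is substring of word+word
"veteranveteran" contains "teranve"? Yes
Is rotation = Yes


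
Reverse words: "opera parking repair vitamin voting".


Original: "opera parking repair vitamin voting"
Words (1..n): opera | parking | repair | vitamin | voting
Reversed (n..1): voting | vitamin | repair | parking | opera
Result = "voting vitamin repair parking opera"


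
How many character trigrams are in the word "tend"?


Word: "tend" (length 4)
Number of 3-grams = length - 3 + 1 = 4 - 3 + 1
= 2


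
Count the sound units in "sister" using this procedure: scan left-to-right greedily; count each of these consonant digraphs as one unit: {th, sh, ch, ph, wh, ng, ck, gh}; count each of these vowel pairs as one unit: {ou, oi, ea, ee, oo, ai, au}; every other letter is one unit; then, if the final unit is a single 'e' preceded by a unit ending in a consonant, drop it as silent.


Word: "sister" (6 letters)
Left-to-right scan:
  (1) 's' (letter)
  (2) 'i' (letter)
  (3) 's' (letter)
  (4) 't' (letter)
  (5) 'e' (letter)
  (6) 'r' (letter)
Units from scan: 6
Sound units = 6 units


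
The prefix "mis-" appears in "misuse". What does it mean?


Prefix: mis-
Example: misuse = mis- + use
Meaning = wrongly


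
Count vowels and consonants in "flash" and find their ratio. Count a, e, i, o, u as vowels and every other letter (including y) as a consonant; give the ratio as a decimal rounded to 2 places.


Word: "flash"
Vowels (a,e,i,o,u): 1
Consonants: 4
Ratio = 1/4
= 0.25


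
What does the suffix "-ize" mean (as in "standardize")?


Suffix: -ize
As in: standardize -> standard + -ize
Meaning = to make


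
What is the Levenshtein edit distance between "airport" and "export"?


Word 1: "airport" (length 7)
Word 2: "export" (length 6)
One optimal edit sequence (insert/delete/substitute each cost 1):
  1. delete 'a'  (+1)
  2. substitute 'i' -> 'e'  (+1)
  3. substitute 'r' -> 'x'  (+1)
  4. keep 'p'
  5. keep 'o'
  6. keep 'r'
  7. keep 't'
Total edit operations: 3
Edit distance = 3


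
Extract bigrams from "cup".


Word: "cup" (length 3)
Number of bigrams = 3 - 2 + 1 = 2
  Position 0: "cu"
  Position 1: "up"
Bigrams = "cu", "up"


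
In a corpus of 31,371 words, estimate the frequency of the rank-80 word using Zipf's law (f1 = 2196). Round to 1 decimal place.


Zipf's law: f(r) = f(1) / r
f(1) = 2196
f(80) = 2196 / 80
= 27.5 occurrences


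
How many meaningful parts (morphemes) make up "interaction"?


Word: "interaction"
Morphemes: inter- | act | -ion
Each morpheme carries meaning
= 3 morphemes


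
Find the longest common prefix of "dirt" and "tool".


Word 1: "dirt"
Word 2: "tool"
Comparing from start:
  Pos 0: 'd' != 't' (stop)
LCP = "" (length 0)


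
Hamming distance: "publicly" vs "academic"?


Comparing character by character (same length = 8):
  Pos 0: 'p' vs 'a' !=
  Pos 1: 'u' vs 'c' !=
  Pos 2: 'b' vs 'a' !=
  Pos 3: 'l' vs 'd' !=
  Pos 4: 'i' vs 'e' !=
  Pos 5: 'c' vs 'm' !=
  Pos 6: 'l' vs 'i' !=
  Pos 7: 'y' vs 'c' !=
Hamming distance = 8


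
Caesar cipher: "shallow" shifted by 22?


Word: "shallow"
Shift: 22
Each letter → (letter + shift) mod 26:
  's' (18) + 22 = 14 → 'o'
  'h' (7) + 22 = 3 → 'd'
  'a' (0) + 22 = 22 → 'w'
  'l' (11) + 22 = 7 → 'h'
  'l' (11) + 22 = 7 → 'h'
  'o' (14) + 22 = 10 → 'k'
  'w' (22) + 22 = 18 → 's'
Result = "odwhhks"


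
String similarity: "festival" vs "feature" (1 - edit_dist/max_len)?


Word 1: "festival" (length 8)
Word 2: "feature" (length 7)
One optimal edit sequence:
  1. keep 'f'
  2. keep 'e'
  3. substitute 's' -> 'a'  (+1)
  4. keep 't'
  5. delete 'i'  (+1)
  6. substitute 'v' -> 'u'  (+1)
  7. substitute 'a' -> 'r'  (+1)
  8. substitute 'l' -> 'e'  (+1)
Edit distance = 5
Max length = max(8, 7) = 8
Similarity = 1 - 5/8
= 0.3750


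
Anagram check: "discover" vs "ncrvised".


Word 1: "discover" → sorted: cdeiorsv
Word 2: "ncrvised" → sorted: cdeinrsv
Same letters? cdeiorsv != cdeinrsv
Anagram = No


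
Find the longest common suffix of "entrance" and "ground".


Word 1: "entrance"
Word 2: "ground"
Comparing from end:
  Pos -1: 'e' != 'd' (stop)
LCS = "" (length 0)


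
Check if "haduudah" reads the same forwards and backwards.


Word: "haduudah"
Reversed: "haduudah"
Forward == Backward? haduudah == haduudah
Palindrome = Yes


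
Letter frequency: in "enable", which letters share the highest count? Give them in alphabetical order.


Word: "enable"
Letter counts:
  'a': 1
  'b': 1
  'e': 2
  'l': 1
  'n': 1
Maximum count = 2
Most frequent = 'e' (2 times each)


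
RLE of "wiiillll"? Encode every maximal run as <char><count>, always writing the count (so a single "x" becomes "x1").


String: "wiiillll"
Scanning for consecutive runs:
  'w' x 1
  'i' x 3
  'l' x 4
RLE = "w1i3l4"


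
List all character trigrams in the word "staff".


Word: "staff" (length 5)
Number of trigrams = 5 - 3 + 1 = 3
  Position 0: "sta"
  Position 1: "taf"
  Position 2: "aff"
Trigrams = "sta", "taf", "aff"


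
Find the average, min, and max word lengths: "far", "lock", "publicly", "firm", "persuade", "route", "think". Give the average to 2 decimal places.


Lengths: "far"=3, "lock"=4, "publicly"=8, "firm"=4, "persuade"=8, "route"=5, "think"=5
Sum = 37, Count = 7
Average = 37/7 = 5.29
= avg=5.29, min=3, max=8


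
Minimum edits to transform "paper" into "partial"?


Word 1: "paper" (length 5)
Word 2: "partial" (length 7)
One optimal edit sequence (insert/delete/substitute each cost 1):
  1. keep 'p'
  2. keep 'a'
  3. insert 'r'  (+1)
  4. insert 't'  (+1)
  5. substitute 'p' -> 'i'  (+1)
  6. substitute 'e' -> 'a'  (+1)
  7. substitute 'r' -> 'l'  (+1)
Total edit operations: 5
Edit distance = 5


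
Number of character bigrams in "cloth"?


Word: "cloth" (length 5)
Number of 2-grams = length - 2 + 1 = 5 - 2 + 1
= 4


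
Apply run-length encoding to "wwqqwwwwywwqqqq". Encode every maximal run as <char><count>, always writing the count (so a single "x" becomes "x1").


String: "wwqqwwwwywwqqqq"
Scanning for consecutive runs:
  'w' x 2
  'q' x 2
  'w' x 4
  'y' x 1
  'w' x 2
  'q' x 4
RLE = "w2q2w4y1w2q4"


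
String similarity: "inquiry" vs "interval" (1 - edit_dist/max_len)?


Word 1: "inquiry" (length 7)
Word 2: "interval" (length 8)
One optimal edit sequence:
  1. keep 'i'
  2. keep 'n'
  3. insert 't'  (+1)
  4. substitute 'q' -> 'e'  (+1)
  5. substitute 'u' -> 'r'  (+1)
  6. substitute 'i' -> 'v'  (+1)
  7. substitute 'r' -> 'a'  (+1)
  8. substitute 'y' -> 'l'  (+1)
Edit distance = 6
Max length = max(7, 8) = 8
Similarity = 1 - 6/8
= 0.2500


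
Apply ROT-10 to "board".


Word: "board"
Shift: 10
Each letter → (letter + shift) mod 26:
  'b' (1) + 10 = 11 → 'l'
  'o' (14) + 10 = 24 → 'y'
  'a' (0) + 10 = 10 → 'k'
  'r' (17) + 10 = 1 → 'b'
  'd' (3) + 10 = 13 → 'n'
Result = "lykbn"


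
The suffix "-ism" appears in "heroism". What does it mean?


Suffix: -ism
Example: heroism (hero + -ism)
Meaning = belief / practice


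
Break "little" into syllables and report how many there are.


Word: "little"
Syllable breakdown: lit / tle
Counting: 2 parts
= 2 syllables


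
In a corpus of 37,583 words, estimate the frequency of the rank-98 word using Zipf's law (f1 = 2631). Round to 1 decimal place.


Zipf's law: f(r) = f(1) / r
f(1) = 2631
f(98) = 2631 / 98
= 26.8 occurrences


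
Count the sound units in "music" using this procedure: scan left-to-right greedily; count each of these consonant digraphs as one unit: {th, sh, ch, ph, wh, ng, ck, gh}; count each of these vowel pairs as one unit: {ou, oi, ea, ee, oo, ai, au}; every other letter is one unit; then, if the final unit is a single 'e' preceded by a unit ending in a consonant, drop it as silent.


Word: "music" (5 letters)
Left-to-right scan:
  (1) 'm' (letter)
  (2) 'u' (letter)
  (3) 's' (letter)
  (4) 'i' (letter)
  (5) 'c' (letter)
Units from scan: 5
Sound units = 5 units


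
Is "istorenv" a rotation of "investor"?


Word: "investor", Candidate: "istorenv"
Method: check if candidate is substring of word+word
"investorinvestor" contains "istorenv"? No
Is rotation = No


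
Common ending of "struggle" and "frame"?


Word 1: "struggle"
Word 2: "frame"
Comparing from end:
  Pos -1: 'e' == 'e'
  Pos -2: 'l' != 'm' (stop)
LCS = "e" (length 1)


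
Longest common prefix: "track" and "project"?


Word 1: "track"
Word 2: "project"
Comparing from start:
  Pos 0: 't' != 'p' (stop)
LCP = "" (length 0)
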